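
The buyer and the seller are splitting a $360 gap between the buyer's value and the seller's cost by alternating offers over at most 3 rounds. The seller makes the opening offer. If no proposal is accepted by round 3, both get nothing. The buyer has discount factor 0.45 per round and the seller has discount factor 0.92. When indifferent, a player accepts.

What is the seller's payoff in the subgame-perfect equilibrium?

Solve by backward induction from round 3.
Round 3 (the seller proposes): the buyer will accept anything ≥ 0, so the seller offers 0 and keeps 360.
Round 2 (the buyer proposes): the seller can get 360 next round, worth 0.92 × 360 = 331.2 now; the buyer offers that and keeps 28.8.
Round 1 (the seller proposes): the buyer can get 28.8 next round, worth 0.45 × 28.8 = 12.96 now; the seller offers that and keeps 347.04.

347.04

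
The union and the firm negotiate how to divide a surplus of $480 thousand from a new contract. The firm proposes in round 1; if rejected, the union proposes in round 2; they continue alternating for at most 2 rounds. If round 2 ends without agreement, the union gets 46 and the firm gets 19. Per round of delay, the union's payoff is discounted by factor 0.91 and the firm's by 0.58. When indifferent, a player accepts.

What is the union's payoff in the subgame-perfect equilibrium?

419.51

Work backward from the last round.
Round 2 (the union proposes): the firm gets 19 if talks fail, so the union offers 19 and keeps 461.
Round 1 (the firm proposes): the union can get 461 next round, worth 0.91 × 461 = 419.51 now. The firm offers 419.51 and keeps 480 − 419.51 = 60.49.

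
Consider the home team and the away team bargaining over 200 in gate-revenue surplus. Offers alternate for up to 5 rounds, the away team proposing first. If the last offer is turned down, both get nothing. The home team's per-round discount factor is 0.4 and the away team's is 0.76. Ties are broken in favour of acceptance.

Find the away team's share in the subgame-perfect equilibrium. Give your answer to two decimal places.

174.96

Solve by backward induction from round 5.
Round 5 (the away team proposes): rejection yields 0 for the home team; the away team offers 0 and keeps 200.
Round 4 (the home team proposes): the away team can get 200 next round, worth 0.76 × 200 = 152 now, so the home team offers 152, keeping 48.
Round 3 (the away team proposes): the home team can get 48 next round, worth 0.4 × 48 = 19.2 now; the away team offers that and keeps 180.8.
Round 2 (the home team proposes): the away team can get 180.8 next round, worth 0.76 × 180.8 = 137.408 now; the home team offers that and keeps 62.592.
Round 1 (the away team proposes): the home team can get 62.592 next round, worth 0.4 × 62.592 = 25.0368 now; the away team offers that and keeps 174.9632.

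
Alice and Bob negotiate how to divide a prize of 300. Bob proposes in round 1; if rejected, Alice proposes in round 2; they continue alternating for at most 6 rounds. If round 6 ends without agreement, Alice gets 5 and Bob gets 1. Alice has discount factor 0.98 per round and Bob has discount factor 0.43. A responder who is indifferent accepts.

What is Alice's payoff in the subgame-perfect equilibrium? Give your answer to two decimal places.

Round 6 (Alice proposes): Bob gets 1 if talks fail, so Alice offers 1 and keeps 299.
Round 5 (Bob proposes): Alice can get 299 next round, worth 0.98 × 299 = 293.02 now. Bob offers 293.02 and keeps 300 − 293.02 = 6.98.
Round 4 (Alice proposes): Bob can get 6.98 next round, worth 0.43 × 6.98 = 3.0014 now; Alice offers that and keeps 296.9986.
Round 3 (Bob proposes): Alice can get 296.9986 next round, worth 0.98 × 296.9986 = 291.058628 now; Bob offers that and keeps 8.941372.
Round 2 (Alice proposes): Bob can get 8.941372 next round, worth 0.43 × 8.941372 = 3.84478996 now; Alice offers that and keeps 296.15521004.
Round 1 (Bob proposes): Alice can get 296.15521004 next round, worth 0.98 × 296.15521004 = 290.2321058392 now; Bob offers that and keeps 9.7678941608.

290.23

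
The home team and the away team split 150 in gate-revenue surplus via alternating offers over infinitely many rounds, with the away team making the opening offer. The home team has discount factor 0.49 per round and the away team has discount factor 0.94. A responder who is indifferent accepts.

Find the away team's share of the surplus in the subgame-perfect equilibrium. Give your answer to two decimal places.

141.82

Let x be the away team's share when the away team proposes and y be the home team's share when the home team proposes.
The home team accepts iff offered ≥ 0.49·y, so x = 150 − 0.49y. Symmetrically y = 150 − 0.94x.
Substituting: x = 150 − 0.49(150 − 0.94x), giving x(1 − 0.94·0.49) = 150(1 − 0.49).
So x = 150 × 0.51 / 0.5394 ≈ 141.8242, and the home team receives 150 − x ≈ 8.1758.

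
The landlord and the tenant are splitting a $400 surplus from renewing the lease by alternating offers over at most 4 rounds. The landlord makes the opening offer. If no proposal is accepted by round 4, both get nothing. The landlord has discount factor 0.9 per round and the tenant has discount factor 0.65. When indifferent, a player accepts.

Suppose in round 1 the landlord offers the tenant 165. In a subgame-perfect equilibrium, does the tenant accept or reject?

Reject

Round 4 (the tenant proposes): rejection yields 0 for the landlord; the tenant offers 0 and keeps 400.
Round 3 (the landlord proposes): the tenant can get 400 next round, worth 0.65 × 400 = 260 now, so the landlord offers 260, keeping 140.
Round 2 (the tenant proposes): the landlord can get 140 next round, worth 0.9 × 140 = 126 now, so the tenant offers 126, keeping 274.
So by rejecting in round 1, the tenant gets 274 next round, worth 0.65 × 274 = 178.1 now.
Offer 165 < 178.1, so the tenant rejects.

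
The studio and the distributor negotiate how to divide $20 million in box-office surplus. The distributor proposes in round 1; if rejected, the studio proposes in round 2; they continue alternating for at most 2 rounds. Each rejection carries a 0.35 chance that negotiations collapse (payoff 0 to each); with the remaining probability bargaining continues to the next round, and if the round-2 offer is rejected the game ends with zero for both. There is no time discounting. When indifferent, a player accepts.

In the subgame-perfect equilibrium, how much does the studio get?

Round 2 (the studio proposes): rejection yields 0 for the distributor; the studio offers 0 and keeps 20.
Round 1 (the distributor proposes): rejecting gives the studio an expected 0.65 × 20 = 13. The distributor offers 13 and keeps 20 − 13 = 7.

13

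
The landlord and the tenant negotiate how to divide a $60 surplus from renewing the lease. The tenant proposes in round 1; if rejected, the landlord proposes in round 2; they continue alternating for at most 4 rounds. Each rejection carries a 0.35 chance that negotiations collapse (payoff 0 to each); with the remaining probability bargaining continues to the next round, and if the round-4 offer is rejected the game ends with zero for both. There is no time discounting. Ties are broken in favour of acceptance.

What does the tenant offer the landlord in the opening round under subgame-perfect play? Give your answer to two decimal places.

By backward induction:
Round 4 (the landlord proposes): rejection yields 0 for the tenant; the landlord offers 0 and keeps 60.
Round 3 (the tenant proposes): rejecting gives the landlord an expected 0.65 × 60 = 39. The tenant offers 39 and keeps 60 − 39 = 21.
Round 2 (the landlord proposes): rejecting gives the tenant an expected 0.65 × 21 = 13.65; the landlord offers that and keeps 46.35.
Round 1 (the tenant proposes): rejecting gives the landlord an expected 0.65 × 46.35 = 30.1275. The tenant offers 30.1275 and keeps 60 − 30.1275 = 29.8725.

30.13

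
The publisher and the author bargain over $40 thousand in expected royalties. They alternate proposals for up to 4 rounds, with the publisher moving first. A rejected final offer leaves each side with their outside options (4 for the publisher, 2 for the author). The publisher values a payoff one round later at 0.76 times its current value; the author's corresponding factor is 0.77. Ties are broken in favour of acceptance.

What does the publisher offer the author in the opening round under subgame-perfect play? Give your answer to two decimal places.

23.61

Solve by backward induction from round 4.
Round 4 (the author proposes): the publisher gets 4 if talks fail, so the author offers 4 and keeps 36.
Round 3 (the publisher proposes): the author can get 36 next round, worth 0.77 × 36 = 27.72 now, so the publisher offers 27.72, keeping 12.28.
Round 2 (the author proposes): the publisher can get 12.28 next round, worth 0.76 × 12.28 = 9.3328 now; the author offers that and keeps 30.6672.
Round 1 (the publisher proposes): the author can get 30.6672 next round, worth 0.77 × 30.6672 = 23.613744 now; the publisher offers that and keeps 16.386256.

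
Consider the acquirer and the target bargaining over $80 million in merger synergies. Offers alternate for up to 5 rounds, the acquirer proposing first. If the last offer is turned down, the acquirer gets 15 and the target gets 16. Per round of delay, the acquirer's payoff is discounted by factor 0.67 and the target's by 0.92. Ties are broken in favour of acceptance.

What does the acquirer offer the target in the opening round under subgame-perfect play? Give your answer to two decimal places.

45.34

Round 5 (the acquirer proposes): the target gets 16 if talks fail, so the acquirer offers 16 and keeps 64.
Round 4 (the target proposes): the acquirer can get 64 next round, worth 0.67 × 64 = 42.88 now. The target offers 42.88 and keeps 80 − 42.88 = 37.12.
Round 3 (the acquirer proposes): the target can get 37.12 next round, worth 0.92 × 37.12 = 34.1504 now; the acquirer offers that and keeps 45.8496.
Round 2 (the target proposes): the acquirer can get 45.8496 next round, worth 0.67 × 45.8496 = 30.719232 now, so the target offers 30.719232, keeping 49.280768.
Round 1 (the acquirer proposes): the target can get 49.280768 next round, worth 0.92 × 49.280768 = 45.33830656 now, so the acquirer offers 45.33830656, keeping 34.66169344.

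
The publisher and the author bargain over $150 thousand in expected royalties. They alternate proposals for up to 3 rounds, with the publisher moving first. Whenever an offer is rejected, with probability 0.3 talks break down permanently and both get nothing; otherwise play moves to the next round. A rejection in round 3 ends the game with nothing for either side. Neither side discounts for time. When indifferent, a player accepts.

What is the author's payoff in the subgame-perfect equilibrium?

By backward induction:
Round 3 (the publisher proposes): the author will accept anything ≥ 0, so the publisher offers 0 and keeps 150.
Round 2 (the author proposes): rejecting gives the publisher an expected 0.7 × 150 = 105; the author offers that and keeps 45.
Round 1 (the publisher proposes): rejecting gives the author an expected 0.7 × 45 = 31.5; the publisher offers that and keeps 118.5.

31.5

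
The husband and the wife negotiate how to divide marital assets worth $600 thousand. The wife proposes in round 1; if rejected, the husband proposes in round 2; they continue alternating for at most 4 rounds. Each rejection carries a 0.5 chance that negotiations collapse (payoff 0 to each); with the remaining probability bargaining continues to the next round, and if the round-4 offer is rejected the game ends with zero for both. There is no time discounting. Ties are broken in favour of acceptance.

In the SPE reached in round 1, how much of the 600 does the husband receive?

225

By backward induction:
Round 4 (the husband proposes): rejection yields 0 for the wife; the husband offers 0 and keeps 600.
Round 3 (the wife proposes): rejecting gives the husband an expected 0.5 × 600 = 300; the wife offers that and keeps 300.
Round 2 (the husband proposes): rejecting gives the wife an expected 0.5 × 300 = 150; the husband offers that and keeps 450.
Round 1 (the wife proposes): rejecting gives the husband an expected 0.5 × 450 = 225. The wife offers 225 and keeps 600 − 225 = 375.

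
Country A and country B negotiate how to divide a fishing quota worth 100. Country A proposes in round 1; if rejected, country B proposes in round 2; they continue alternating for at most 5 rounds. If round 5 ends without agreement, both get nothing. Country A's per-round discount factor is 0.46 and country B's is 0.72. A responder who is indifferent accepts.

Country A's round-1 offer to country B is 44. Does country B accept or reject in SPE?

Reject

Work out country B's continuation value if the offer is rejected.
Round 5 (country A proposes): country B will accept anything ≥ 0, so country A offers 0 and keeps 100.
Round 4 (country B proposes): country A can get 100 next round, worth 0.46 × 100 = 46 now. Country B offers 46 and keeps 100 − 46 = 54.
Round 3 (country A proposes): country B can get 54 next round, worth 0.72 × 54 = 38.88 now; country A offers that and keeps 61.12.
Round 2 (country B proposes): country A can get 61.12 next round, worth 0.46 × 61.12 = 28.1152 now. Country B offers 28.1152 and keeps 100 − 28.1152 = 71.8848.
So by rejecting in round 1, country B gets 71.8848 next round, worth 0.72 × 71.8848 = 51.757056 now.
Offer 44 < 51.757056, so country B rejects.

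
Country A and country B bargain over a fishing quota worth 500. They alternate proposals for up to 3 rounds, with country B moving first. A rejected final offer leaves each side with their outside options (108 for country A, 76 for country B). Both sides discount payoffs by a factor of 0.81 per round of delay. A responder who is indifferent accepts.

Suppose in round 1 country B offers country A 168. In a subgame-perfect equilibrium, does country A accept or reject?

Round 3 (country B proposes): country A gets 108 if talks fail, so country B offers 108 and keeps 392.
Round 2 (country A proposes): country B can get 392 next round, worth 0.81 × 392 = 317.52 now. Country A offers 317.52 and keeps 500 − 317.52 = 182.48.
So by rejecting in round 1, country A gets 182.48 next round, worth 0.81 × 182.48 = 147.8088 now.
Offer 168 ≥ 147.8088, so country A accepts.

Accept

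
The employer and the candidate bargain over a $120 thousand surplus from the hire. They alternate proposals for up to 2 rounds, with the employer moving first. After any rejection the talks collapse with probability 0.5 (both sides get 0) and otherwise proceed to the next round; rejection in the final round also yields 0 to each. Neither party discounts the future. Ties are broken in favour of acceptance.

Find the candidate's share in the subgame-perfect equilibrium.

Round 2 (the candidate proposes): the employer will accept anything ≥ 0, so the candidate offers 0 and keeps 120.
Round 1 (the employer proposes): rejecting gives the candidate an expected 0.5 × 120 = 60. The employer offers 60 and keeps 120 − 60 = 60.

60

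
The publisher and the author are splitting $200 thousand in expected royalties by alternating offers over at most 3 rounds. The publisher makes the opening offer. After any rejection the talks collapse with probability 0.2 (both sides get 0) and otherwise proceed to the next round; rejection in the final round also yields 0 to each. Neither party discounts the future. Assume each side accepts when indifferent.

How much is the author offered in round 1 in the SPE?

By backward induction:
Round 3 (the publisher proposes): rejection yields 0 for the author; the publisher offers 0 and keeps 200.
Round 2 (the author proposes): rejecting gives the publisher an expected 0.8 × 200 = 160, so the author offers 160, keeping 40.
Round 1 (the publisher proposes): rejecting gives the author an expected 0.8 × 40 = 32, so the publisher offers 32, keeping 168.

32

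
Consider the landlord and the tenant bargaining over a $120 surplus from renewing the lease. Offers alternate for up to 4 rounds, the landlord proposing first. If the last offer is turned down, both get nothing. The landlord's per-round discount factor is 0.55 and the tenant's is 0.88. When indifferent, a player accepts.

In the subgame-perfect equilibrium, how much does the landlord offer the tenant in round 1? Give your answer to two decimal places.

Round 4 (the tenant proposes): rejection yields 0 for the landlord; the tenant offers 0 and keeps 120.
Round 3 (the landlord proposes): the tenant can get 120 next round, worth 0.88 × 120 = 105.6 now; the landlord offers that and keeps 14.4.
Round 2 (the tenant proposes): the landlord can get 14.4 next round, worth 0.55 × 14.4 = 7.92 now, so the tenant offers 7.92, keeping 112.08.
Round 1 (the landlord proposes): the tenant can get 112.08 next round, worth 0.88 × 112.08 = 98.6304 now; the landlord offers that and keeps 21.3696.

98.63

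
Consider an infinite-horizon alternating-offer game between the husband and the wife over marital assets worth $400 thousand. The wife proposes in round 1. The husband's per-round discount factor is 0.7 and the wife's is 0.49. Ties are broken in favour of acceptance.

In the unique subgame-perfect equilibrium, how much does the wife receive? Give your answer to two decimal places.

When the wife proposes, the husband accepts any offer worth at least 0.7 times what the husband would get by proposing next round; and vice versa.
This gives x = 400 − 0.7y and y = 400 − 0.49x, where x and y are each side's share when it proposes.
Hence (1 − 0.7·0.49)x = 400(1 − 0.7), i.e. 0.657·x = 120.
x ≈ 182.6484; the husband's share is 400 − x ≈ 217.3516.

182.65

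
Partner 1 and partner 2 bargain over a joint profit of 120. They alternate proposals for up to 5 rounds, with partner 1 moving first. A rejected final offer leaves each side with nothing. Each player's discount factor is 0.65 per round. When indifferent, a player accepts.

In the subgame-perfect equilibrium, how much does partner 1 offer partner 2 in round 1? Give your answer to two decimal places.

Round 5 (partner 1 proposes): rejection yields 0 for partner 2; partner 1 offers 0 and keeps 120.
Round 4 (partner 2 proposes): partner 1 can get 120 next round, worth 0.65 × 120 = 78 now, so partner 2 offers 78, keeping 42.
Round 3 (partner 1 proposes): partner 2 can get 42 next round, worth 0.65 × 42 = 27.3 now; partner 1 offers that and keeps 92.7.
Round 2 (partner 2 proposes): partner 1 can get 92.7 next round, worth 0.65 × 92.7 = 60.255 now, so partner 2 offers 60.255, keeping 59.745.
Round 1 (partner 1 proposes): partner 2 can get 59.745 next round, worth 0.65 × 59.745 = 38.83425 now; partner 1 offers that and keeps 81.16575.

38.83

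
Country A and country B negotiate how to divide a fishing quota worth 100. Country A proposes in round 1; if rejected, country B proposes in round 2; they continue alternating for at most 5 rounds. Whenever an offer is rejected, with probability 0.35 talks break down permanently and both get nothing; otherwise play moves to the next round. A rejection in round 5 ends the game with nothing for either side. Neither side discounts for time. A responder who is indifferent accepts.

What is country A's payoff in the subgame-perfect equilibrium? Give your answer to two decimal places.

Round 5 (country A proposes): country B will accept anything ≥ 0, so country A offers 0 and keeps 100.
Round 4 (country B proposes): rejecting gives country A an expected 0.65 × 100 = 65, so country B offers 65, keeping 35.
Round 3 (country A proposes): rejecting gives country B an expected 0.65 × 35 = 22.75. Country A offers 22.75 and keeps 100 − 22.75 = 77.25.
Round 2 (country B proposes): rejecting gives country A an expected 0.65 × 77.25 = 50.2125. Country B offers 50.2125 and keeps 100 − 50.2125 = 49.7875.
Round 1 (country A proposes): rejecting gives country B an expected 0.65 × 49.7875 = 32.361875, so country A offers 32.361875, keeping 67.638125.

67.64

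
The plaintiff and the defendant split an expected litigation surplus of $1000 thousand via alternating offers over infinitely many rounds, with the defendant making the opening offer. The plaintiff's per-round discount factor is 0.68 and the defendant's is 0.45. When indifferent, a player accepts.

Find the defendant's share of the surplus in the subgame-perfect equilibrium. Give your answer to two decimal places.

461.10

When the defendant proposes, the plaintiff accepts any offer worth at least 0.68 times what the plaintiff would get by proposing next round; and vice versa.
This gives x = 1000 − 0.68y and y = 1000 − 0.45x, where x and y are each side's share when it proposes.
Hence (1 − 0.68·0.45)x = 1000(1 − 0.68), i.e. 0.694·x = 320.
x ≈ 461.0951; the plaintiff's share is 1000 − x ≈ 538.9049.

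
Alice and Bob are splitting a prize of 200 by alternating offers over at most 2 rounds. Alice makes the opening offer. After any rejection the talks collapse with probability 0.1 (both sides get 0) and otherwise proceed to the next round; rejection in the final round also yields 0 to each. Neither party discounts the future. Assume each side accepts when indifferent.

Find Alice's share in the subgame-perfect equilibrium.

By backward induction:
Round 2 (Bob proposes): rejection yields 0 for Alice; Bob offers 0 and keeps 200.
Round 1 (Alice proposes): rejecting gives Bob an expected 0.9 × 200 = 180; Alice offers that and keeps 20.

20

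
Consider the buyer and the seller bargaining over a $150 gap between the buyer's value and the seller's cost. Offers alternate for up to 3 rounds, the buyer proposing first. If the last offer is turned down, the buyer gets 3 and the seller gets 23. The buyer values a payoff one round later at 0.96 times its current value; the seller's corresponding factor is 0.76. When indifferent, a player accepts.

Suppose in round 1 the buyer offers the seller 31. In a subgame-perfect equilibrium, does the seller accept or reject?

Work out the seller's continuation value if the offer is rejected.
Round 3 (the buyer proposes): the seller gets 23 if talks fail, so the buyer offers 23 and keeps 127.
Round 2 (the seller proposes): the buyer can get 127 next round, worth 0.96 × 127 = 121.92 now; the seller offers that and keeps 28.08.
So by rejecting in round 1, the seller gets 28.08 next round, worth 0.76 × 28.08 = 21.3408 now.
Offer 31 ≥ 21.3408, so the seller accepts.

Accept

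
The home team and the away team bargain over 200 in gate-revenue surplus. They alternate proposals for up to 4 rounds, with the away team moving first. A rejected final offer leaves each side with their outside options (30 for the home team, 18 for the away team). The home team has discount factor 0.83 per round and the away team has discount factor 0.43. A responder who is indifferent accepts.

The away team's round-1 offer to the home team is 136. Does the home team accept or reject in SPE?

Work out the home team's continuation value if the offer is rejected.
Round 4 (the home team proposes): the away team gets 18 if talks fail, so the home team offers 18 and keeps 182.
Round 3 (the away team proposes): the home team can get 182 next round, worth 0.83 × 182 = 151.06 now; the away team offers that and keeps 48.94.
Round 2 (the home team proposes): the away team can get 48.94 next round, worth 0.43 × 48.94 = 21.0442 now; the home team offers that and keeps 178.9558.
So by rejecting in round 1, the home team gets 178.9558 next round, worth 0.83 × 178.9558 = 148.533314 now.
Offer 136 < 148.533314, so the home team rejects.

Reject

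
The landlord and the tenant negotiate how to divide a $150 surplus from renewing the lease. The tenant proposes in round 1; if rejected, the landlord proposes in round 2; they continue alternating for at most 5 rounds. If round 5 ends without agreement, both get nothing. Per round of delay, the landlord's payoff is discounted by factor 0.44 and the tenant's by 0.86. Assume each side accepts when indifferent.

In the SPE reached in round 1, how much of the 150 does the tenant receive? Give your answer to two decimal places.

137.26

Round 5 (the tenant proposes): rejection yields 0 for the landlord; the tenant offers 0 and keeps 150.
Round 4 (the landlord proposes): the tenant can get 150 next round, worth 0.86 × 150 = 129 now, so the landlord offers 129, keeping 21.
Round 3 (the tenant proposes): the landlord can get 21 next round, worth 0.44 × 21 = 9.24 now. The tenant offers 9.24 and keeps 150 − 9.24 = 140.76.
Round 2 (the landlord proposes): the tenant can get 140.76 next round, worth 0.86 × 140.76 = 121.0536 now; the landlord offers that and keeps 28.9464.
Round 1 (the tenant proposes): the landlord can get 28.9464 next round, worth 0.44 × 28.9464 = 12.736416 now; the tenant offers that and keeps 137.263584.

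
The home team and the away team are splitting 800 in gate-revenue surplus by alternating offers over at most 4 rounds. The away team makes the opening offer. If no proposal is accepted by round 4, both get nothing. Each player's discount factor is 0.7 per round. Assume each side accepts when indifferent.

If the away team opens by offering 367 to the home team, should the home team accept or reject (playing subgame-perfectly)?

Reject

Round 4 (the home team proposes): the away team will accept anything ≥ 0, so the home team offers 0 and keeps 800.
Round 3 (the away team proposes): the home team can get 800 next round, worth 0.7 × 800 = 560 now. The away team offers 560 and keeps 800 − 560 = 240.
Round 2 (the home team proposes): the away team can get 240 next round, worth 0.7 × 240 = 168 now; the home team offers that and keeps 632.
So by rejecting in round 1, the home team gets 632 next round, worth 0.7 × 632 = 442.4 now.
Offer 367 < 442.4, so the home team rejects.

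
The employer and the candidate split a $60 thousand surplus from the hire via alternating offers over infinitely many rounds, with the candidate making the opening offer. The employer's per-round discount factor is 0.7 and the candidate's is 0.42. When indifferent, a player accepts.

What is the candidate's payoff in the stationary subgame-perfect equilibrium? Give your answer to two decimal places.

25.50

In a stationary SPE each proposer offers the other exactly their discounted continuation value.
If the candidate keeps x when proposing and the employer keeps y when proposing, then x = 60 − 0.7y and y = 60 − 0.42x.
Solving: x = 60(1 − 0.7) / (1 − 0.42·0.7) = 18 / 0.706 ≈ 25.4958.
The employer gets 60 − 25.4958 ≈ 34.5042.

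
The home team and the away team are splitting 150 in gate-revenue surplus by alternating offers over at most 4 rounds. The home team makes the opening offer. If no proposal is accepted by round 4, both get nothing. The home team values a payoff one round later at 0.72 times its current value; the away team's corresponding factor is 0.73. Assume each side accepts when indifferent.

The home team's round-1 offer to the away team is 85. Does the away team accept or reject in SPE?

Work out the away team's continuation value if the offer is rejected.
Round 4 (the away team proposes): the home team will accept anything ≥ 0, so the away team offers 0 and keeps 150.
Round 3 (the home team proposes): the away team can get 150 next round, worth 0.73 × 150 = 109.5 now; the home team offers that and keeps 40.5.
Round 2 (the away team proposes): the home team can get 40.5 next round, worth 0.72 × 40.5 = 29.16 now, so the away team offers 29.16, keeping 120.84.
So by rejecting in round 1, the away team gets 120.84 next round, worth 0.73 × 120.84 = 88.2132 now.
Offer 85 < 88.2132, so the away team rejects.

Reject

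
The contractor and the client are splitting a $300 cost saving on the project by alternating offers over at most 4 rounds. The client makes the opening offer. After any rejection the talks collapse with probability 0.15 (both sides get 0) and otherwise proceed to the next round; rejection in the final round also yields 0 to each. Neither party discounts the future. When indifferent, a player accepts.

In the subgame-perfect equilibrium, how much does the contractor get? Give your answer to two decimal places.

Round 4 (the contractor proposes): the client will accept anything ≥ 0, so the contractor offers 0 and keeps 300.
Round 3 (the client proposes): rejecting gives the contractor an expected 0.85 × 300 = 255, so the client offers 255, keeping 45.
Round 2 (the contractor proposes): rejecting gives the client an expected 0.85 × 45 = 38.25; the contractor offers that and keeps 261.75.
Round 1 (the client proposes): rejecting gives the contractor an expected 0.85 × 261.75 = 222.4875; the client offers that and keeps 77.5125.

222.49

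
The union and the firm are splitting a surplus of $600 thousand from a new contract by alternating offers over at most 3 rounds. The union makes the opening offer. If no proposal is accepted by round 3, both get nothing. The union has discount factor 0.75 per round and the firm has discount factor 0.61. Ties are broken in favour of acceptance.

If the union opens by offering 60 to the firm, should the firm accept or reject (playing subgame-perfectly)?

Reject

Round 3 (the union proposes): the firm will accept anything ≥ 0, so the union offers 0 and keeps 600.
Round 2 (the firm proposes): the union can get 600 next round, worth 0.75 × 600 = 450 now, so the firm offers 450, keeping 150.
So by rejecting in round 1, the firm gets 150 next round, worth 0.61 × 150 = 91.5 now.
Offer 60 < 91.5, so the firm rejects.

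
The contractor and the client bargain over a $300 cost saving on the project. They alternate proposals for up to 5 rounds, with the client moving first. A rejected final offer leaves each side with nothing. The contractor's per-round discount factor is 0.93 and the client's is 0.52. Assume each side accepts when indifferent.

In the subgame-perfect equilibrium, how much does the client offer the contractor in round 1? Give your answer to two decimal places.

198.68

Round 5 (the client proposes): rejection yields 0 for the contractor; the client offers 0 and keeps 300.
Round 4 (the contractor proposes): the client can get 300 next round, worth 0.52 × 300 = 156 now. The contractor offers 156 and keeps 300 − 156 = 144.
Round 3 (the client proposes): the contractor can get 144 next round, worth 0.93 × 144 = 133.92 now, so the client offers 133.92, keeping 166.08.
Round 2 (the contractor proposes): the client can get 166.08 next round, worth 0.52 × 166.08 = 86.3616 now. The contractor offers 86.3616 and keeps 300 − 86.3616 = 213.6384.
Round 1 (the client proposes): the contractor can get 213.6384 next round, worth 0.93 × 213.6384 = 198.683712 now; the client offers that and keeps 101.316288.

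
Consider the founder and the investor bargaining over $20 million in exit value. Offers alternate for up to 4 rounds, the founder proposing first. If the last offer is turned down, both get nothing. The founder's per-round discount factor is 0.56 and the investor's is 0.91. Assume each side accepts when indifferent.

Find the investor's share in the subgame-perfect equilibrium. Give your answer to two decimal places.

17.28

Solve by backward induction from round 4.
Round 4 (the investor proposes): rejection yields 0 for the founder; the investor offers 0 and keeps 20.
Round 3 (the founder proposes): the investor can get 20 next round, worth 0.91 × 20 = 18.2 now. The founder offers 18.2 and keeps 20 − 18.2 = 1.8.
Round 2 (the investor proposes): the founder can get 1.8 next round, worth 0.56 × 1.8 = 1.008 now, so the investor offers 1.008, keeping 18.992.
Round 1 (the founder proposes): the investor can get 18.992 next round, worth 0.91 × 18.992 = 17.28272 now; the founder offers that and keeps 2.71728.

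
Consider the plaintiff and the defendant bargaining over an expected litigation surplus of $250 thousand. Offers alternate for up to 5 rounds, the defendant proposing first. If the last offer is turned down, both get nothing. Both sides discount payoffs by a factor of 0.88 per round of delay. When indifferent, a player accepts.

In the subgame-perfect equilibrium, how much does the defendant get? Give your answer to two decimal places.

Solve by backward induction from round 5.
Round 5 (the defendant proposes): the plaintiff will accept anything ≥ 0, so the defendant offers 0 and keeps 250.
Round 4 (the plaintiff proposes): the defendant can get 250 next round, worth 0.88 × 250 = 220 now, so the plaintiff offers 220, keeping 30.
Round 3 (the defendant proposes): the plaintiff can get 30 next round, worth 0.88 × 30 = 26.4 now; the defendant offers that and keeps 223.6.
Round 2 (the plaintiff proposes): the defendant can get 223.6 next round, worth 0.88 × 223.6 = 196.768 now, so the plaintiff offers 196.768, keeping 53.232.
Round 1 (the defendant proposes): the plaintiff can get 53.232 next round, worth 0.88 × 53.232 = 46.84416 now; the defendant offers that and keeps 203.15584.

203.16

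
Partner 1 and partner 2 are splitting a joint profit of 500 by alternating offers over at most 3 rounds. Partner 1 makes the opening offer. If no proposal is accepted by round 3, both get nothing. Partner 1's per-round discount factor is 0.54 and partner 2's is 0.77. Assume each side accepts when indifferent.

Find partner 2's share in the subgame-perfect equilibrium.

177.1

Round 3 (partner 1 proposes): rejection yields 0 for partner 2; partner 1 offers 0 and keeps 500.
Round 2 (partner 2 proposes): partner 1 can get 500 next round, worth 0.54 × 500 = 270 now, so partner 2 offers 270, keeping 230.
Round 1 (partner 1 proposes): partner 2 can get 230 next round, worth 0.77 × 230 = 177.1 now; partner 1 offers that and keeps 322.9.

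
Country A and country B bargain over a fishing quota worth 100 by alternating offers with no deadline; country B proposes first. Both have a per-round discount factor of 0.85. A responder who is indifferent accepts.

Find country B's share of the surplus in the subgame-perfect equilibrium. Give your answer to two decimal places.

When country B proposes, country A accepts any offer worth at least 0.85 times what country A would get by proposing next round; and vice versa.
This gives x = 100 − 0.85y and y = 100 − 0.85x, where x and y are each side's share when it proposes.
Hence (1 − 0.85·0.85)x = 100(1 − 0.85), i.e. 0.2775·x = 15.
x ≈ 54.0541; country A's share is 100 − x ≈ 45.9459.

54.05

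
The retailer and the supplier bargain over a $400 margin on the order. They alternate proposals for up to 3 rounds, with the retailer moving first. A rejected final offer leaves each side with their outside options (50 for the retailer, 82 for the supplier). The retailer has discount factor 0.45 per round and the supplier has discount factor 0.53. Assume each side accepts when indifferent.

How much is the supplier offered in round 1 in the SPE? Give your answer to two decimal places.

136.16

Round 3 (the retailer proposes): the supplier gets 82 if talks fail, so the retailer offers 82 and keeps 318.
Round 2 (the supplier proposes): the retailer can get 318 next round, worth 0.45 × 318 = 143.1 now. The supplier offers 143.1 and keeps 400 − 143.1 = 256.9.
Round 1 (the retailer proposes): the supplier can get 256.9 next round, worth 0.53 × 256.9 = 136.157 now, so the retailer offers 136.157, keeping 263.843.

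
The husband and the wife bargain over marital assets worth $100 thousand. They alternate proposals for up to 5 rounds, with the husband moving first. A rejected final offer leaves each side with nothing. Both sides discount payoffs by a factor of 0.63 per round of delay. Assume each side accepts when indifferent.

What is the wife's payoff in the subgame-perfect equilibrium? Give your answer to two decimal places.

Round 5 (the husband proposes): rejection yields 0 for the wife; the husband offers 0 and keeps 100.
Round 4 (the wife proposes): the husband can get 100 next round, worth 0.63 × 100 = 63 now; the wife offers that and keeps 37.
Round 3 (the husband proposes): the wife can get 37 next round, worth 0.63 × 37 = 23.31 now, so the husband offers 23.31, keeping 76.69.
Round 2 (the wife proposes): the husband can get 76.69 next round, worth 0.63 × 76.69 = 48.3147 now, so the wife offers 48.3147, keeping 51.6853.
Round 1 (the husband proposes): the wife can get 51.6853 next round, worth 0.63 × 51.6853 = 32.561739 now; the husband offers that and keeps 67.438261.

32.56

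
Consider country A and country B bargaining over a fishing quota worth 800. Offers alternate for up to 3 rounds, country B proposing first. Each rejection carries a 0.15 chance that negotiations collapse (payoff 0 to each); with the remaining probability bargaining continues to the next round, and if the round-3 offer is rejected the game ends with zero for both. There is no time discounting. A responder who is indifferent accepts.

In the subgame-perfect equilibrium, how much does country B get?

By backward induction:
Round 3 (country B proposes): rejection yields 0 for country A; country B offers 0 and keeps 800.
Round 2 (country A proposes): rejecting gives country B an expected 0.85 × 800 = 680, so country A offers 680, keeping 120.
Round 1 (country B proposes): rejecting gives country A an expected 0.85 × 120 = 102, so country B offers 102, keeping 698.

698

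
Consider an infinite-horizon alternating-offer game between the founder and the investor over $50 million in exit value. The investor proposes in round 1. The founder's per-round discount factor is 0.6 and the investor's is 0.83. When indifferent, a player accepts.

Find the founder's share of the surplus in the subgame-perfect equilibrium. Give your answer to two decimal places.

Let x be the investor's share when the investor proposes and y be the founder's share when the founder proposes.
The founder accepts iff offered ≥ 0.6·y, so x = 50 − 0.6y. Symmetrically y = 50 − 0.83x.
Substituting: x = 50 − 0.6(50 − 0.83x), giving x(1 − 0.83·0.6) = 50(1 − 0.6).
So x = 50 × 0.4 / 0.502 ≈ 39.8406, and the founder receives 50 − x ≈ 10.1594.

10.16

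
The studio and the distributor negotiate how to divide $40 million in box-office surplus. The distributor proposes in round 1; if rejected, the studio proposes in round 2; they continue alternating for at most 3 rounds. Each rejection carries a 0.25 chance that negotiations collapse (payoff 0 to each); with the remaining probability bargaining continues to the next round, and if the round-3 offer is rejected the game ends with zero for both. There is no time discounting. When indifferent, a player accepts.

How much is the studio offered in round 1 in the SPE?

Round 3 (the distributor proposes): the studio will accept anything ≥ 0, so the distributor offers 0 and keeps 40.
Round 2 (the studio proposes): rejecting gives the distributor an expected 0.75 × 40 = 30. The studio offers 30 and keeps 40 − 30 = 10.
Round 1 (the distributor proposes): rejecting gives the studio an expected 0.75 × 10 = 7.5, so the distributor offers 7.5, keeping 32.5.

7.5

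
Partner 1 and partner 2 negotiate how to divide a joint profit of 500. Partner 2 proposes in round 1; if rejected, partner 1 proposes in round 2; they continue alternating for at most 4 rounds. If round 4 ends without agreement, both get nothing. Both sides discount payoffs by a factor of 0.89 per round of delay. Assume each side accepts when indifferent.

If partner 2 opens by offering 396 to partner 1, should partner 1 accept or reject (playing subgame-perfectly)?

Reject

Round 4 (partner 1 proposes): partner 2 will accept anything ≥ 0, so partner 1 offers 0 and keeps 500.
Round 3 (partner 2 proposes): partner 1 can get 500 next round, worth 0.89 × 500 = 445 now, so partner 2 offers 445, keeping 55.
Round 2 (partner 1 proposes): partner 2 can get 55 next round, worth 0.89 × 55 = 48.95 now, so partner 1 offers 48.95, keeping 451.05.
So by rejecting in round 1, partner 1 gets 451.05 next round, worth 0.89 × 451.05 = 401.4345 now.
Offer 396 < 401.4345, so partner 1 rejects.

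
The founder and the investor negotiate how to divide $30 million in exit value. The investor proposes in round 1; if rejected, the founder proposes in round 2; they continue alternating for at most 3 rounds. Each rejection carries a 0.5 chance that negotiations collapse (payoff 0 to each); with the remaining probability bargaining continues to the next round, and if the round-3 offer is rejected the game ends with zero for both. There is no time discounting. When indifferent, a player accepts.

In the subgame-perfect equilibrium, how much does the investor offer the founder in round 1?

7.5

By backward induction:
Round 3 (the investor proposes): rejection yields 0 for the founder; the investor offers 0 and keeps 30.
Round 2 (the founder proposes): rejecting gives the investor an expected 0.5 × 30 = 15, so the founder offers 15, keeping 15.
Round 1 (the investor proposes): rejecting gives the founder an expected 0.5 × 15 = 7.5; the investor offers that and keeps 22.5.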